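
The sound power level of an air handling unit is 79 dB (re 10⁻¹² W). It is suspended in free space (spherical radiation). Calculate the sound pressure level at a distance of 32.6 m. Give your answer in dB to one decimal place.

The power spreads over a sphere of area 4π·r², so L_p = L_w − 10·log₁₀(4π·r²).
4π·r² = 1.336e+04 m², 10·log₁₀ of that is 41.256 dB.
L_p = 79 − 41.256 = 37.74 dB.

37.7 dB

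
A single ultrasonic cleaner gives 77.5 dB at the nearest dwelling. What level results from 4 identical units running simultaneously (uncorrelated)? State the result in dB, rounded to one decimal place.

83.5 dB

With 4 equal, uncorrelated contributions the intensity is 4× that of one unit, giving a rise of 10·log₁₀ 4.
L_total = 77.5 + 10·log₁₀(4) = 77.5 + 6.021 = 83.52 dB.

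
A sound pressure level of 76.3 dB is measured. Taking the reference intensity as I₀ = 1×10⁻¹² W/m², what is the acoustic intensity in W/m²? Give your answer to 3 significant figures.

L = 10·log₁₀(I/I₀) ⇒ I = I₀·10^(L/10) = 10⁻¹² × 10^7.63.

4.27e-05 W/m²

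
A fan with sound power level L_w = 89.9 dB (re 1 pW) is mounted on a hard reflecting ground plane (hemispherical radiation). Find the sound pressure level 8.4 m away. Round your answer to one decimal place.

Free-field hemispherical radiation: L_p = L_w − 10·log₁₀(2π·r²), r = 8.4 m.
2π·r² = 443.3 m², 10·log₁₀ of that is 26.467 dB.
L_p = 89.9 − 26.467 = 63.43 dB.

63.4 dB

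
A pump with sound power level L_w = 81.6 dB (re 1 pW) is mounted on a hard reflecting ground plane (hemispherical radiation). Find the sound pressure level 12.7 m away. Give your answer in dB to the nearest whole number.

L_p = L_w − 10·log₁₀(2π·r²) with r = 12.7 m.
2π·r² = 1013 m², 10·log₁₀ of that is 30.058 dB.
L_p = 81.6 − 30.058 = 51.54 dB.

52 dB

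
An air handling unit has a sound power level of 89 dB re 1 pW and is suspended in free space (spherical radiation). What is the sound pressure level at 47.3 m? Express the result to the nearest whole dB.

Free-field spherical radiation: L_p = L_w − 10·log₁₀(4π·r²), r = 47.3 m.
4π·r² = 2.811e+04 m², 10·log₁₀ of that is 44.489 dB.
L_p = 89 − 44.489 = 44.51 dB.

45 dB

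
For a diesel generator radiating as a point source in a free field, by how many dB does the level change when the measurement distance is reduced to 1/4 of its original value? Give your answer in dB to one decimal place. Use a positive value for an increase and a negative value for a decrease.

With spherical spreading the level changes by −20·log₁₀(r₂/r₁).
ΔL = −20·log₁₀(0.25) = +12.04 dB.

+12.0 dB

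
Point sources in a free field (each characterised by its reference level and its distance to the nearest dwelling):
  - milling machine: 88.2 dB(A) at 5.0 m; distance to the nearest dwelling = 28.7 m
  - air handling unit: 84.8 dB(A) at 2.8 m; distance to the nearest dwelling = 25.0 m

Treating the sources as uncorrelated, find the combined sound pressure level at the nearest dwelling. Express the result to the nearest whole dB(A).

First find each source's level at the receiver (point-source: −20·log₁₀(r/r_ref)), then combine on an intensity basis.
milling machine: 88.2 − 20·log₁₀(28.7/5.0) = 88.2 − 15.18 = 73.02 dB(A).
air handling unit: 84.8 − 20·log₁₀(25.0/2.8) = 84.8 − 19.02 = 65.78 dB(A).
Σ 10^(L/10) = 2.384e+07 → L_total = 10·log₁₀(2.384e+07) = 73.77 dB(A).

74 dB(A)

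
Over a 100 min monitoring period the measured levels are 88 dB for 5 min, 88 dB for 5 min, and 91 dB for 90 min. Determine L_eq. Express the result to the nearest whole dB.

The energy average is taken in the linear domain: L_eq = 10·log₁₀[(Σ tᵢ·10^(Lᵢ/10))/T], T = 100 min.
Σ tᵢ·10^(Lᵢ/10) = 5·10^(88/10) + 5·10^(88/10) + 90·10^(91/10) = 1.196e+11.
L_eq = 10·log₁₀(1.196e+11/100) = 90.78 dB.

91 dB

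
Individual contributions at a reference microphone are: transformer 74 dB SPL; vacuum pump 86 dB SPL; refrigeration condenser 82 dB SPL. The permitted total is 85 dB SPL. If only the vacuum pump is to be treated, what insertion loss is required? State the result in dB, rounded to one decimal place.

4.8 dB

Everything except the vacuum pump sums to 10^(74/10) + 10^(82/10) = 1.836e+08 in linear terms, 82.64 dB SPL.
The limit corresponds to 10^(85/10) = 3.162e+08; subtracting the fixed part leaves 1.326e+08 for the vacuum pump, i.e. 81.23 dB SPL.
So the vacuum pump must be reduced from 86 to 81.23 dB SPL: IL = 4.77 dB.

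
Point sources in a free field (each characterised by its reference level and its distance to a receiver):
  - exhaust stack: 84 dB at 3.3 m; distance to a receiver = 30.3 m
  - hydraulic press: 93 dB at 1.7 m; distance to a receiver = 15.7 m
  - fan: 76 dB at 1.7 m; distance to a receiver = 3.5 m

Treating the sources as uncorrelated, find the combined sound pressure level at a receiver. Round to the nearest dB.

First find each source's level at the receiver (point-source: −20·log₁₀(r/r_ref)), then combine on an intensity basis.
exhaust stack: 84 − 20·log₁₀(30.3/3.3) = 84 − 19.26 = 64.74 dB.
hydraulic press: 93 − 20·log₁₀(15.7/1.7) = 93 − 19.31 = 73.69 dB.
fan: 76 − 20·log₁₀(3.5/1.7) = 76 − 6.27 = 69.73 dB.
Σ 10^(L/10) = 3.577e+07 → L_total = 10·log₁₀(3.577e+07) = 75.53 dB.

76 dB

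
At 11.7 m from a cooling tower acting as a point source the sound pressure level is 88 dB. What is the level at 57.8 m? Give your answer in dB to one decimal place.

74.1 dB

Point-source attenuation: ΔL = 20·log₁₀(r₂/r₁) = 20·log₁₀(57.8/11.7) = 13.875 dB.
L₂ = 88 − 20·log₁₀(57.8/11.7) = 88 − 13.875 = 74.13 dB.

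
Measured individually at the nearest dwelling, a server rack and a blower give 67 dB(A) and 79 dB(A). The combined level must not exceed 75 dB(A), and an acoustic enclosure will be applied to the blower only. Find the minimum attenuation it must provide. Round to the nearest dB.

Everything except the blower sums to 10^(67/10) = 5.012e+06 in linear terms, 67.00 dB(A).
The limit corresponds to 10^(75/10) = 3.162e+07; subtracting the fixed part leaves 2.661e+07 for the blower, i.e. 74.25 dB(A).
Required insertion loss = 79 − 74.25 = 4.75 dB.

5 dB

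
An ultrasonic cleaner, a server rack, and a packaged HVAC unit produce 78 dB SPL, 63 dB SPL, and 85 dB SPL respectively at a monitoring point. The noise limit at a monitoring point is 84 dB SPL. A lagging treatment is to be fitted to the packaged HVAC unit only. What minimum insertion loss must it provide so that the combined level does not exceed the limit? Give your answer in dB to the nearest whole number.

The untreated sources together contribute 10^(78/10) + 10^(63/10) = 6.509e+07, i.e. 78.14 dB SPL.
To meet 84 dB SPL overall, the treated packaged HVAC unit may contribute at most 10^(84/10) − 6.509e+07 = 1.861e+08, i.e. 82.70 dB SPL.
So the packaged HVAC unit must be reduced from 85 to 82.70 dB SPL: IL = 2.30 dB.

2 dB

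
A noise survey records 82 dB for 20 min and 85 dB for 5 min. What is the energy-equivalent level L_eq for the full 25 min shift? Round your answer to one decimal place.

The energy average is taken in the linear domain: L_eq = 10·log₁₀[(Σ tᵢ·10^(Lᵢ/10))/T], T = 25 min.
Σ tᵢ·10^(Lᵢ/10) = 20·10^(82/10) + 5·10^(85/10) = 4.751e+09.
L_eq = 10·log₁₀(4.751e+09/25) = 82.79 dB.

82.8 dB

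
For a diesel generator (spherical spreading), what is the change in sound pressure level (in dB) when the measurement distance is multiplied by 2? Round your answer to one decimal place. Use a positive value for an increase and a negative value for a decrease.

A point source loses 6 dB per doubling of distance; generally ΔL = −20·log₁₀(r₂/r₁).
ΔL = −20·log₁₀(2) = -6.02 dB.

-6.0 dB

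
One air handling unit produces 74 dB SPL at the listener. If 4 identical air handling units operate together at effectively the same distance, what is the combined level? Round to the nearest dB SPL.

80 dB SPL

N identical incoherent sources raise the level by 10·log₁₀ N.
L_total = 74 + 10·log₁₀(4) = 74 + 6.021 = 80.02 dB SPL.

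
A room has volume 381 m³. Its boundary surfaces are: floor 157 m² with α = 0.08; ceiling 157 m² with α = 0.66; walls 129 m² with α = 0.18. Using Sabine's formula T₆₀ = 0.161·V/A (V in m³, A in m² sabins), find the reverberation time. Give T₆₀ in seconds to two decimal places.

0.44 s

A = Σ Sᵢαᵢ = 157·0.08 + 157·0.66 + 129·0.18 = 139.40 m².
T₆₀ = 0.161·V/A = 0.161·381/139.40 = 0.440 s.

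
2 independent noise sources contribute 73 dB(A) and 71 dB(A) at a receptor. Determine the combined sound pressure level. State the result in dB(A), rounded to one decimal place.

75.1 dB(A)

Incoherent sources combine by intensity addition: L_total = 10·log₁₀(Σ 10^(L_i/10)).
Σ 10^(L/10) = 10^(73/10) + 10^(71/10) = 3.254e+07.
L_total = 10·log₁₀(3.254e+07) = 75.12 dB(A).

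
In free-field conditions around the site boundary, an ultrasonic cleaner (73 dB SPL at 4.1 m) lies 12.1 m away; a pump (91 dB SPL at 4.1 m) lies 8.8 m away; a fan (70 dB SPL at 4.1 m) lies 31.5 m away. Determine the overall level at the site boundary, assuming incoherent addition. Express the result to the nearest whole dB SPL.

84 dB SPL

First find each source's level at the receiver (point-source: −20·log₁₀(r/r_ref)), then combine on an intensity basis.
ultrasonic cleaner: 73 − 20·log₁₀(12.1/4.1) = 73 − 9.40 = 63.60 dB SPL.
pump: 91 − 20·log₁₀(8.8/4.1) = 91 − 6.63 = 84.37 dB SPL.
fan: 70 − 20·log₁₀(31.5/4.1) = 70 − 17.71 = 52.29 dB SPL.
Σ 10^(L/10) = 2.757e+08 → L_total = 10·log₁₀(2.757e+08) = 84.40 dB SPL.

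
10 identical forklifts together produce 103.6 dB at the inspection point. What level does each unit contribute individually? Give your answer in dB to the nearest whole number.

For N identical incoherent sources L_total = L₁ + 10·log₁₀ N, so L₁ = 103.6 − 10·log₁₀(10) = 103.6 − 10.000.

94 dB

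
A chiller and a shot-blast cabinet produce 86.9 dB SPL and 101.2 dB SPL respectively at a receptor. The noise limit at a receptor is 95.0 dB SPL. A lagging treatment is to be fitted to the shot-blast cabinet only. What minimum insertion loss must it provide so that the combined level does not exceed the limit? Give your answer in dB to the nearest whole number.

7 dB

Everything except the shot-blast cabinet sums to 10^(86.9/10) = 4.898e+08 in linear terms, 86.90 dB SPL.
To meet 95.0 dB SPL overall, the treated shot-blast cabinet may contribute at most 10^(95.0/10) − 4.898e+08 = 2.672e+09, i.e. 94.27 dB SPL.
So the shot-blast cabinet must be reduced from 101.2 to 94.27 dB SPL: IL = 6.93 dB.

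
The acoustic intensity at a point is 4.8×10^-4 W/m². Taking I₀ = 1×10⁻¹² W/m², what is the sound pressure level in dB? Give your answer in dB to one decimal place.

86.8 dB

L = 10·log₁₀(I/I₀) = 10·log₁₀(4.8×10^-4/10⁻¹²) = 10·log₁₀(4.8×10^8).
L = 10·(0.6812 + 8) = 86.81 dB.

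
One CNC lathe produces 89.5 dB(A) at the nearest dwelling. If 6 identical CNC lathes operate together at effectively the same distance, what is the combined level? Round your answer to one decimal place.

With 6 equal, uncorrelated contributions the intensity is 6× that of one unit, giving a rise of 10·log₁₀ 6.
L_total = 89.5 + 10·log₁₀(6) = 89.5 + 7.782 = 97.28 dB(A).

97.3 dB(A)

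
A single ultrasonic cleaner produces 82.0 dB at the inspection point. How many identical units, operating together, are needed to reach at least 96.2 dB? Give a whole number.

N identical sources give L₁ + 10·log₁₀ N, so require 10·log₁₀ N ≥ 96.2 − 82.0 = 14.2 dB.
N ≥ 10^(14.2/10) = 26.303, so N = 27.

27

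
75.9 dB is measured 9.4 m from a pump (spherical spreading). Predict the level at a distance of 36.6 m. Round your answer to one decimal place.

64.1 dB

Point-source attenuation: ΔL = 20·log₁₀(r₂/r₁) = 20·log₁₀(36.6/9.4) = 11.807 dB.
L₂ = 75.9 − 20·log₁₀(36.6/9.4) = 75.9 − 11.807 = 64.09 dB.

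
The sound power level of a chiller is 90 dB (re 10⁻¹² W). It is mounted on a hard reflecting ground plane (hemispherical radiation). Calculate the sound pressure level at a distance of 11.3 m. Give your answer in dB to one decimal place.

The power spreads over a hemisphere of area 2π·r², so L_p = L_w − 10·log₁₀(2π·r²).
2π·r² = 802.3 m², 10·log₁₀ of that is 29.043 dB.
L_p = 90 − 29.043 = 60.96 dB.

61.0 dB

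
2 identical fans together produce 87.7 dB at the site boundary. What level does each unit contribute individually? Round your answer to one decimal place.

84.7 dB

For N identical incoherent sources L_total = L₁ + 10·log₁₀ N, so L₁ = 87.7 − 10·log₁₀(2) = 87.7 − 3.010.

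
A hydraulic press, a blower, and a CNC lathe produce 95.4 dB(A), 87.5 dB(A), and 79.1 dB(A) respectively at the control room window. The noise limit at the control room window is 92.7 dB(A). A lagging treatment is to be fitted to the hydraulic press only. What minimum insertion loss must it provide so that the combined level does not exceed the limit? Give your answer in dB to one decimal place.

The untreated sources together contribute 10^(87.5/10) + 10^(79.1/10) = 6.436e+08, i.e. 88.09 dB(A).
To meet 92.7 dB(A) overall, the treated hydraulic press may contribute at most 10^(92.7/10) − 6.436e+08 = 1.218e+09, i.e. 90.86 dB(A).
Required insertion loss = 95.4 − 90.86 = 4.54 dB.

4.5 dB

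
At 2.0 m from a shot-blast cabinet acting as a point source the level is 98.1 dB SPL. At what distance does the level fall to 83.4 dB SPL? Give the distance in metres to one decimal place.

For a point source L₁ − L₂ = 20·log₁₀(r₂/r₁), so r₂ = r₁·10^((L₁−L₂)/20).
r₂ = 2.0·10^((98.1−83.4)/20) = 2.0·10^(14.7/20) = 10.87 m.

10.9 m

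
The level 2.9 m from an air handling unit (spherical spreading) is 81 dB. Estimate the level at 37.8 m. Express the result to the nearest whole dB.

For a point source, L₂ = L₁ − 20·log₁₀(r₂/r₁).
L₂ = 81 − 20·log₁₀(37.8/2.9) = 81 − 22.302 = 58.70 dB.

59 dB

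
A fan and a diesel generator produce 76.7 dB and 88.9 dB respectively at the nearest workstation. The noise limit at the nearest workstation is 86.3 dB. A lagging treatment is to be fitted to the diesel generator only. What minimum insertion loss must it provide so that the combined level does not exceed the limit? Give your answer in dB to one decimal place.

Fixed contribution from the other source: Σ 10^(L/10) = 10^(76.7/10) = 4.677e+07 (76.70 dB).
The limit corresponds to 10^(86.3/10) = 4.266e+08; subtracting the fixed part leaves 3.798e+08 for the diesel generator, i.e. 85.80 dB.
So the diesel generator must be reduced from 88.9 to 85.80 dB: IL = 3.10 dB.

3.1 dB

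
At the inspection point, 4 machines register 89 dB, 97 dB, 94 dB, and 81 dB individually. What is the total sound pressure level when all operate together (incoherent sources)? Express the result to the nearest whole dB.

99 dB

Incoherent sources combine by intensity addition: L_total = 10·log₁₀(Σ 10^(L_i/10)).
Σ 10^(L/10) = 10^(89/10) + 10^(97/10) + 10^(94/10) + 10^(81/10) = 8.444e+09.
L_total = 10·log₁₀(8.444e+09) = 99.27 dB.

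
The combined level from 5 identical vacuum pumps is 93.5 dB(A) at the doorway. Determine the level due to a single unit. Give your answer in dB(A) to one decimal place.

5 equal contributions raise the level by 10·log₁₀ 5 = 6.990 dB, so each unit alone gives 93.5 − 6.990.

86.5 dB(A)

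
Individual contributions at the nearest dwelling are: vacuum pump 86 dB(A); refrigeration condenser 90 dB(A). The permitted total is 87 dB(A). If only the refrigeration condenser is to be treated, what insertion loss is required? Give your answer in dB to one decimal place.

9.9 dB

The untreated sources together contribute 10^(86/10) = 3.981e+08, i.e. 86.00 dB(A).
To meet 87 dB(A) overall, the treated refrigeration condenser may contribute at most 10^(87/10) − 3.981e+08 = 1.031e+08, i.e. 80.13 dB(A).
So the refrigeration condenser must be reduced from 90 to 80.13 dB(A): IL = 9.87 dB.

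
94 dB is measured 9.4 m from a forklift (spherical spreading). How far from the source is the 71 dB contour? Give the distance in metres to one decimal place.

132.8 m

The 23.0 dB drop corresponds to a distance ratio of 10^(23.0/20) for a point source.
r₂ = 9.4·10^((94−71)/20) = 9.4·10^(23.0/20) = 132.78 m.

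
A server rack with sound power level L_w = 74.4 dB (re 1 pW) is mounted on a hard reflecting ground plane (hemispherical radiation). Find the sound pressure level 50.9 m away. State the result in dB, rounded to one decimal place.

L_p = L_w − 10·log₁₀(2π·r²) with r = 50.9 m.
2π·r² = 1.628e+04 m², 10·log₁₀ of that is 42.116 dB.
L_p = 74.4 − 42.116 = 32.28 dB.

32.3 dB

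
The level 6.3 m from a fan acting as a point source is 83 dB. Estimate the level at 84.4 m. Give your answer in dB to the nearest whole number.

For a point source, L₂ = L₁ − 20·log₁₀(r₂/r₁).
L₂ = 83 − 20·log₁₀(84.4/6.3) = 83 − 22.540 = 60.46 dB.

60 dB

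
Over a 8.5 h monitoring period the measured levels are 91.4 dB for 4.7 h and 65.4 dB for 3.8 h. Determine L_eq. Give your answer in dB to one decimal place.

88.8 dB

The energy average is taken in the linear domain: L_eq = 10·log₁₀[(Σ tᵢ·10^(Lᵢ/10))/T], T = 8.5 h.
Σ tᵢ·10^(Lᵢ/10) = 4.7·10^(91.4/10) + 3.8·10^(65.4/10) = 6.501e+09.
L_eq = 10·log₁₀(6.501e+09/8.5) = 88.84 dB.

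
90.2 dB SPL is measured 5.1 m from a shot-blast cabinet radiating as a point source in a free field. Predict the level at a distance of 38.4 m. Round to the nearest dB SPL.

For a point source, L₂ = L₁ − 20·log₁₀(r₂/r₁).
L₂ = 90.2 − 20·log₁₀(38.4/5.1) = 90.2 − 17.535 = 72.66 dB SPL.

73 dB SPL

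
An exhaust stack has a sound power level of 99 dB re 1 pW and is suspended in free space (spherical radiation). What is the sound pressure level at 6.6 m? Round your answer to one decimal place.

The power spreads over a sphere of area 4π·r², so L_p = L_w − 10·log₁₀(4π·r²).
4π·r² = 547.4 m², 10·log₁₀ of that is 27.383 dB.
L_p = 99 − 27.383 = 71.62 dB.

71.6 dB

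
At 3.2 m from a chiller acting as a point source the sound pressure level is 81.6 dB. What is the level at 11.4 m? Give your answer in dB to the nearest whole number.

Spherical spreading from a point source gives a 20·log₁₀(r₂/r₁) drop.
L₂ = 81.6 − 20·log₁₀(11.4/3.2) = 81.6 − 11.035 = 70.56 dB.

71 dB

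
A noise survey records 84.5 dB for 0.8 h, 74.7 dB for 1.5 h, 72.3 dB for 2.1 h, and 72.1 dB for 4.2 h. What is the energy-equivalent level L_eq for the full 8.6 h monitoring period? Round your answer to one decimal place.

76.4 dB

Weight each interval's intensity by its duration and average over T = 8.6 h:
Σ tᵢ·10^(Lᵢ/10) = 0.8·10^(84.5/10) + 1.5·10^(74.7/10) + 2.1·10^(72.3/10) + 4.2·10^(72.1/10) = 3.735e+08.
L_eq = 10·log₁₀(3.735e+08/8.6) = 76.38 dB.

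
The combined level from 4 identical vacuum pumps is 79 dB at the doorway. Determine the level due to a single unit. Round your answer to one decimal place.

Dividing the total intensity by 4 lowers the level by 10·log₁₀ 4 = 6.021 dB: L₁ = 79 − 6.021.

73.0 dB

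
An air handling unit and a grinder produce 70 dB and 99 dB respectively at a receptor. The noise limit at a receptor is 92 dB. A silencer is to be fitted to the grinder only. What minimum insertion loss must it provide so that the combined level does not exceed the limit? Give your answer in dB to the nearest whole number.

The untreated sources together contribute 10^(70/10) = 1.000e+07, i.e. 70.00 dB.
The limit corresponds to 10^(92/10) = 1.585e+09; subtracting the fixed part leaves 1.575e+09 for the grinder, i.e. 91.97 dB.
Required insertion loss = 99 − 91.97 = 7.03 dB.

7 dB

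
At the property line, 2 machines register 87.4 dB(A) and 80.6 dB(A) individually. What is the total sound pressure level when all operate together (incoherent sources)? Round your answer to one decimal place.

88.2 dB(A)

Incoherent sources combine by intensity addition: L_total = 10·log₁₀(Σ 10^(L_i/10)).
Σ 10^(L/10) = 10^(87.4/10) + 10^(80.6/10) = 6.644e+08.
L_total = 10·log₁₀(6.644e+08) = 88.22 dB(A).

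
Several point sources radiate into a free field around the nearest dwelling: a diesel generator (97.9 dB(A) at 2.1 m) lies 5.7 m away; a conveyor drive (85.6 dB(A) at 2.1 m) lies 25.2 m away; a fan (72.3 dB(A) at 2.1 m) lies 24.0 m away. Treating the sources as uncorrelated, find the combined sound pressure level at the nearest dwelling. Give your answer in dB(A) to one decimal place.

Apply inverse-square spreading to bring every level to the receiver, then sum 10^(L/10).
diesel generator: 97.9 − 20·log₁₀(5.7/2.1) = 97.9 − 8.67 = 89.23 dB(A).
conveyor drive: 85.6 − 20·log₁₀(25.2/2.1) = 85.6 − 21.58 = 64.02 dB(A).
fan: 72.3 − 20·log₁₀(24.0/2.1) = 72.3 − 21.16 = 51.14 dB(A).
Σ 10^(L/10) = 8.396e+08 → L_total = 10·log₁₀(8.396e+08) = 89.24 dB(A).

89.2 dB(A)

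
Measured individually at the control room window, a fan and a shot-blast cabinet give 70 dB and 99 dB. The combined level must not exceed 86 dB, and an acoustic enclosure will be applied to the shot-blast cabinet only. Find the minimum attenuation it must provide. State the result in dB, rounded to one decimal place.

Everything except the shot-blast cabinet sums to 10^(70/10) = 1.000e+07 in linear terms, 70.00 dB.
The limit corresponds to 10^(86/10) = 3.981e+08; subtracting the fixed part leaves 3.881e+08 for the shot-blast cabinet, i.e. 85.89 dB.
Required insertion loss = 99 − 85.89 = 13.11 dB.

13.1 dB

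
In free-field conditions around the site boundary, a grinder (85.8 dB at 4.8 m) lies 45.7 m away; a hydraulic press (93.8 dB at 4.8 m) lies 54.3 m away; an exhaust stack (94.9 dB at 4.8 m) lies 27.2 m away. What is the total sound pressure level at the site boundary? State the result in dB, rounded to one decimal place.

80.8 dB

Propagate each source to the receiver with L = L_ref − 20·log₁₀(r/r_ref), then add intensities.
grinder: 85.8 − 20·log₁₀(45.7/4.8) = 85.8 − 19.57 = 66.23 dB.
hydraulic press: 93.8 − 20·log₁₀(54.3/4.8) = 93.8 − 21.07 = 72.73 dB.
exhaust stack: 94.9 − 20·log₁₀(27.2/4.8) = 94.9 − 15.07 = 79.83 dB.
Σ 10^(L/10) = 1.192e+08 → L_total = 10·log₁₀(1.192e+08) = 80.76 dB.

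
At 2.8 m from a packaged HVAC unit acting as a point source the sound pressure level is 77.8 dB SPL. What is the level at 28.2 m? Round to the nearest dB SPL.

For a point source, L₂ = L₁ − 20·log₁₀(r₂/r₁).
L₂ = 77.8 − 20·log₁₀(28.2/2.8) = 77.8 − 20.062 = 57.74 dB SPL.

58 dB SPL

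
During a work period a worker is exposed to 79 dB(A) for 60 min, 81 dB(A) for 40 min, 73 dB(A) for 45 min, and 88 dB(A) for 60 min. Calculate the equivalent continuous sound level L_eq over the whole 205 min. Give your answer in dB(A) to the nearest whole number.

The energy average is taken in the linear domain: L_eq = 10·log₁₀[(Σ tᵢ·10^(Lᵢ/10))/T], T = 205 min.
Σ tᵢ·10^(Lᵢ/10) = 60·10^(79/10) + 40·10^(81/10) + 45·10^(73/10) + 60·10^(88/10) = 4.856e+10.
L_eq = 10·log₁₀(4.856e+10/205) = 83.74 dB(A).

84 dB(A)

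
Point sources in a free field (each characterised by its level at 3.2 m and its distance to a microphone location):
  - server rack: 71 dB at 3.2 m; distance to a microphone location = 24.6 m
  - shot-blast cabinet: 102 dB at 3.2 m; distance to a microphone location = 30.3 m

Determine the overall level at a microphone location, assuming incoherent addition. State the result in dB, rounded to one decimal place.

First find each source's level at the receiver (point-source: −20·log₁₀(r/r_ref)), then combine on an intensity basis.
server rack: 71 − 20·log₁₀(24.6/3.2) = 71 − 17.72 = 53.28 dB.
shot-blast cabinet: 102 − 20·log₁₀(30.3/3.2) = 102 − 19.53 = 82.47 dB.
Σ 10^(L/10) = 1.770e+08 → L_total = 10·log₁₀(1.770e+08) = 82.48 dB.

82.5 dB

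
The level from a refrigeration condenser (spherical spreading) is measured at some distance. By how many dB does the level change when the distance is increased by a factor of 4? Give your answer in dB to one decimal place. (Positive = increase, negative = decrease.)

With spherical spreading the level changes by −20·log₁₀(r₂/r₁).
ΔL = −20·log₁₀(4) = -12.04 dB.

-12.0 dB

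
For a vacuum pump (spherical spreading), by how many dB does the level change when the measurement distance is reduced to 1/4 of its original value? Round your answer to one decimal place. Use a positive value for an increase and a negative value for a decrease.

With spherical spreading the level changes by −20·log₁₀(r₂/r₁).
ΔL = −20·log₁₀(0.25) = +12.04 dB.

+12.0 dB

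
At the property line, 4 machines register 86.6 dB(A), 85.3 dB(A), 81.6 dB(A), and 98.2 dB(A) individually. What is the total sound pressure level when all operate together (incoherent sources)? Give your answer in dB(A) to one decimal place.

98.8 dB(A)

For uncorrelated sources the intensities add, so convert each level to linear form, sum, and take 10·log₁₀ of the total.
Σ 10^(L/10) = 10^(86.6/10) + 10^(85.3/10) + 10^(81.6/10) + 10^(98.2/10) = 7.547e+09.
L_total = 10·log₁₀(7.547e+09) = 98.78 dB(A).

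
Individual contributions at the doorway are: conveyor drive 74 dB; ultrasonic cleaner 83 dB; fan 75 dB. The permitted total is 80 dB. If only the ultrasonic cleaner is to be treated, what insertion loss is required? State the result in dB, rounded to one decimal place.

6.6 dB

The untreated sources together contribute 10^(74/10) + 10^(75/10) = 5.674e+07, i.e. 77.54 dB.
To meet 80 dB overall, the treated ultrasonic cleaner may contribute at most 10^(80/10) − 5.674e+07 = 4.326e+07, i.e. 76.36 dB.
Required insertion loss = 83 − 76.36 = 6.64 dB.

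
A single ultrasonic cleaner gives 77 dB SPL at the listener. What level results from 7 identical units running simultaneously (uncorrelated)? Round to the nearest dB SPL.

With 7 equal, uncorrelated contributions the intensity is 7× that of one unit, giving a rise of 10·log₁₀ 7.
L_total = 77 + 10·log₁₀(7) = 77 + 8.451 = 85.45 dB SPL.

85 dB SPL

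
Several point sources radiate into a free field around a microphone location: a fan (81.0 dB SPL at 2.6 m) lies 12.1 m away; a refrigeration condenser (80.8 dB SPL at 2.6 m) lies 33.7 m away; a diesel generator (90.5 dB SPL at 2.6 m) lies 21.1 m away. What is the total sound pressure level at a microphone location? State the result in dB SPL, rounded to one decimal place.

73.7 dB SPL

Apply inverse-square spreading to bring every level to the receiver, then sum 10^(L/10).
fan: 81.0 − 20·log₁₀(12.1/2.6) = 81.0 − 13.36 = 67.64 dB SPL.
refrigeration condenser: 80.8 − 20·log₁₀(33.7/2.6) = 80.8 − 22.25 = 58.55 dB SPL.
diesel generator: 90.5 − 20·log₁₀(21.1/2.6) = 90.5 − 18.19 = 72.31 dB SPL.
Σ 10^(L/10) = 2.356e+07 → L_total = 10·log₁₀(2.356e+07) = 73.72 dB SPL.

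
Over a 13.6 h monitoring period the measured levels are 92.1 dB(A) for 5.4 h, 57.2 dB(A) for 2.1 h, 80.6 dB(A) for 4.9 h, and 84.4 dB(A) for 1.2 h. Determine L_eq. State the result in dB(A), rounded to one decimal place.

Weight each interval's intensity by its duration and average over T = 13.6 h:
Σ tᵢ·10^(Lᵢ/10) = 5.4·10^(92.1/10) + 2.1·10^(57.2/10) + 4.9·10^(80.6/10) + 1.2·10^(84.4/10) = 9.652e+09.
L_eq = 10·log₁₀(9.652e+09/13.6) = 88.51 dB(A).

88.5 dB(A)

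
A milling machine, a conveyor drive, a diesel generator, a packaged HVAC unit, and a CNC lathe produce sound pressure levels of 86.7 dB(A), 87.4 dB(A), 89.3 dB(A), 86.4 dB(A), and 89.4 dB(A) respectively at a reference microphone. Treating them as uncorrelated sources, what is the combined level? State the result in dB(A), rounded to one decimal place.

For uncorrelated sources the intensities add, so convert each level to linear form, sum, and take 10·log₁₀ of the total.
Σ 10^(L/10) = 10^(86.7/10) + 10^(87.4/10) + 10^(89.3/10) + 10^(86.4/10) + 10^(89.4/10) = 3.176e+09.
L_total = 10·log₁₀(3.176e+09) = 95.02 dB(A).

95.0 dB(A)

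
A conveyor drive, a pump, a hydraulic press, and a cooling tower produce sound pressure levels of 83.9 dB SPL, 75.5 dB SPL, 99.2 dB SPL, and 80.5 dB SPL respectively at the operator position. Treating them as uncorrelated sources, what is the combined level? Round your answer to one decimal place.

99.4 dB SPL

Incoherent sources combine by intensity addition: L_total = 10·log₁₀(Σ 10^(L_i/10)).
Σ 10^(L/10) = 10^(83.9/10) + 10^(75.5/10) + 10^(99.2/10) + 10^(80.5/10) = 8.711e+09.
L_total = 10·log₁₀(8.711e+09) = 99.40 dB SPL.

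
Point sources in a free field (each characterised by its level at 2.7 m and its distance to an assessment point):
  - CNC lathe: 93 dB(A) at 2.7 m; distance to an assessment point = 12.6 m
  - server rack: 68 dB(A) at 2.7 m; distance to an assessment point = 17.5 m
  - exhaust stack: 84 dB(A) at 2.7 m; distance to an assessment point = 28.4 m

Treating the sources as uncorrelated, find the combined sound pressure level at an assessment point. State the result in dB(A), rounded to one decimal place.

79.7 dB(A)

Propagate each source to the receiver with L = L_ref − 20·log₁₀(r/r_ref), then add intensities.
CNC lathe: 93 − 20·log₁₀(12.6/2.7) = 93 − 13.38 = 79.62 dB(A).
server rack: 68 − 20·log₁₀(17.5/2.7) = 68 − 16.23 = 51.77 dB(A).
exhaust stack: 84 − 20·log₁₀(28.4/2.7) = 84 − 20.44 = 63.56 dB(A).
Σ 10^(L/10) = 9.404e+07 → L_total = 10·log₁₀(9.404e+07) = 79.73 dB(A).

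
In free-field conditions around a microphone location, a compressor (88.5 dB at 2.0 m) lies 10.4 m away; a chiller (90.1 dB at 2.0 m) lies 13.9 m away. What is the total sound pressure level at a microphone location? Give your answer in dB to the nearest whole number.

77 dB

Apply inverse-square spreading to bring every level to the receiver, then sum 10^(L/10).
compressor: 88.5 − 20·log₁₀(10.4/2.0) = 88.5 − 14.32 = 74.18 dB.
chiller: 90.1 − 20·log₁₀(13.9/2.0) = 90.1 − 16.84 = 73.26 dB.
Σ 10^(L/10) = 4.737e+07 → L_total = 10·log₁₀(4.737e+07) = 76.75 dB.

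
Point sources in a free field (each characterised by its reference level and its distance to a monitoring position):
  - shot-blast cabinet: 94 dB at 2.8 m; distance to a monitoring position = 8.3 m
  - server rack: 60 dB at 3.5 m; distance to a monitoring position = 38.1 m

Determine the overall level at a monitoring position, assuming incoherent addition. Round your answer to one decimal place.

84.6 dB

First find each source's level at the receiver (point-source: −20·log₁₀(r/r_ref)), then combine on an intensity basis.
shot-blast cabinet: 94 − 20·log₁₀(8.3/2.8) = 94 − 9.44 = 84.56 dB.
server rack: 60 − 20·log₁₀(38.1/3.5) = 60 − 20.74 = 39.26 dB.
Σ 10^(L/10) = 2.859e+08 → L_total = 10·log₁₀(2.859e+08) = 84.56 dB.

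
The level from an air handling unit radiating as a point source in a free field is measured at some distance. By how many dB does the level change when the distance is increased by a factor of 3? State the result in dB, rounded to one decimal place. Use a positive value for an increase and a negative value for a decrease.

With spherical spreading the level changes by −20·log₁₀(r₂/r₁).
ΔL = −20·log₁₀(3) = -9.54 dB.

-9.5 dB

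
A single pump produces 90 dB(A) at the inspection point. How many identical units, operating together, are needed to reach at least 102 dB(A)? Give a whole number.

16

Need L₁ + 10·log₁₀ N ≥ 102, i.e. log₁₀ N ≥ 1.20.
N ≥ 10^(12.0/10) = 15.849, so N = 16.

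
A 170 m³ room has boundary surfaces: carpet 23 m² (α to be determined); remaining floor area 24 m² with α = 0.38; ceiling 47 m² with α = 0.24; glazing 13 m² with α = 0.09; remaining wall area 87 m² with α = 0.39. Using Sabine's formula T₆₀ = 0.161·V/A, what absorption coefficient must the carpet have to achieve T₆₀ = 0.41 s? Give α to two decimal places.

Required total absorption A = 0.161·170/0.41 = 66.76 m².
Absorption from the other surfaces = 24·0.38 + 47·0.24 + 13·0.09 + 87·0.39 = 55.50 m², so the carpet must supply 11.26 m² over 23 m².
α = 11.26/23 = 0.489.

0.49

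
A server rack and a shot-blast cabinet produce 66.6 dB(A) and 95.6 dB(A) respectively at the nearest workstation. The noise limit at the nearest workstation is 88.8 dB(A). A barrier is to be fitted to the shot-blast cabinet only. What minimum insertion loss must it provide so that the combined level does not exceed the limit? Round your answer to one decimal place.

6.8 dB

Everything except the shot-blast cabinet sums to 10^(66.6/10) = 4.571e+06 in linear terms, 66.60 dB(A).
The limit corresponds to 10^(88.8/10) = 7.586e+08; subtracting the fixed part leaves 7.540e+08 for the shot-blast cabinet, i.e. 88.77 dB(A).
Required insertion loss = 95.6 − 88.77 = 6.83 dB.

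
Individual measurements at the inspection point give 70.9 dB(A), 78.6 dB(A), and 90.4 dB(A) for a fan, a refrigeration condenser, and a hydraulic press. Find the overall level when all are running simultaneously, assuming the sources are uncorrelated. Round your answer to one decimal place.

For uncorrelated sources the intensities add, so convert each level to linear form, sum, and take 10·log₁₀ of the total.
Σ 10^(L/10) = 10^(70.9/10) + 10^(78.6/10) + 10^(90.4/10) = 1.181e+09.
L_total = 10·log₁₀(1.181e+09) = 90.72 dB(A).

90.7 dB(A)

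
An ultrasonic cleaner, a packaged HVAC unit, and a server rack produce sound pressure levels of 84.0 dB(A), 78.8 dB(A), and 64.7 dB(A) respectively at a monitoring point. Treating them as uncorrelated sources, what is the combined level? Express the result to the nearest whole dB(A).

85 dB(A)

For uncorrelated sources the intensities add, so convert each level to linear form, sum, and take 10·log₁₀ of the total.
Σ 10^(L/10) = 10^(84.0/10) + 10^(78.8/10) + 10^(64.7/10) = 3.300e+08.
L_total = 10·log₁₀(3.300e+08) = 85.19 dB(A).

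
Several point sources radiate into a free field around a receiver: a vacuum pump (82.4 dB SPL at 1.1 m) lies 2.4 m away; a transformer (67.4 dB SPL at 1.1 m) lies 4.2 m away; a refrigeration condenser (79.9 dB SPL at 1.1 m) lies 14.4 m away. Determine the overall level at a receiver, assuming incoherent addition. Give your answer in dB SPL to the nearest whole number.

76 dB SPL

Propagate each source to the receiver with L = L_ref − 20·log₁₀(r/r_ref), then add intensities.
vacuum pump: 82.4 − 20·log₁₀(2.4/1.1) = 82.4 − 6.78 = 75.62 dB SPL.
transformer: 67.4 − 20·log₁₀(4.2/1.1) = 67.4 − 11.64 = 55.76 dB SPL.
refrigeration condenser: 79.9 − 20·log₁₀(14.4/1.1) = 79.9 − 22.34 = 57.56 dB SPL.
Σ 10^(L/10) = 3.745e+07 → L_total = 10·log₁₀(3.745e+07) = 75.73 dB SPL.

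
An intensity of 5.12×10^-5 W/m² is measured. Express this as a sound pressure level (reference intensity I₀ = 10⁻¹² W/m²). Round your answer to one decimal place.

77.1 dB

Dividing by I₀ shifts the exponent by 12: I/I₀ = 5.12×10^7.
L = 10·(0.7093 + 7) = 77.09 dB.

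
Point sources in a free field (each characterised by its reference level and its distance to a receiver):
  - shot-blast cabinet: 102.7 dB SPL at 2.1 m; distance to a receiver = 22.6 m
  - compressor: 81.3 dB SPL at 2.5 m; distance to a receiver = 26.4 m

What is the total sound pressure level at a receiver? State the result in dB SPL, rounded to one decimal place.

Apply inverse-square spreading to bring every level to the receiver, then sum 10^(L/10).
shot-blast cabinet: 102.7 − 20·log₁₀(22.6/2.1) = 102.7 − 20.64 = 82.06 dB SPL.
compressor: 81.3 − 20·log₁₀(26.4/2.5) = 81.3 − 20.47 = 60.83 dB SPL.
Σ 10^(L/10) = 1.620e+08 → L_total = 10·log₁₀(1.620e+08) = 82.09 dB SPL.

82.1 dB SPL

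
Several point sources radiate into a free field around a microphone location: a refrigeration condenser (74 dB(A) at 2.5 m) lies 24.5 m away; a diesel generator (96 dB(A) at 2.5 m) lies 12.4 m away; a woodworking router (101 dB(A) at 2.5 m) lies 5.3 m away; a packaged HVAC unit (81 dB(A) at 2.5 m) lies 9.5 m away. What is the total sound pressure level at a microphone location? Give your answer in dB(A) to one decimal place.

94.7 dB(A)

Propagate each source to the receiver with L = L_ref − 20·log₁₀(r/r_ref), then add intensities.
refrigeration condenser: 74 − 20·log₁₀(24.5/2.5) = 74 − 19.82 = 54.18 dB(A).
diesel generator: 96 − 20·log₁₀(12.4/2.5) = 96 − 13.91 = 82.09 dB(A).
woodworking router: 101 − 20·log₁₀(5.3/2.5) = 101 − 6.53 = 94.47 dB(A).
packaged HVAC unit: 81 − 20·log₁₀(9.5/2.5) = 81 − 11.60 = 69.40 dB(A).
Σ 10^(L/10) = 2.972e+09 → L_total = 10·log₁₀(2.972e+09) = 94.73 dB(A).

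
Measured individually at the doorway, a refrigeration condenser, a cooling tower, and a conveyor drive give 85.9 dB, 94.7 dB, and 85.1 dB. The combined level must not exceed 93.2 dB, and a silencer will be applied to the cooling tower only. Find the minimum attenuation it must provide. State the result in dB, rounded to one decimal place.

Everything except the cooling tower sums to 10^(85.9/10) + 10^(85.1/10) = 7.126e+08 in linear terms, 88.53 dB.
To meet 93.2 dB overall, the treated cooling tower may contribute at most 10^(93.2/10) − 7.126e+08 = 1.377e+09, i.e. 91.39 dB.
Required insertion loss = 94.7 − 91.39 = 3.31 dB.

3.3 dB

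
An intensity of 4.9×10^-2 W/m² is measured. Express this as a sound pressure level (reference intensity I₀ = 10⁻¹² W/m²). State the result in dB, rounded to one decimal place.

106.9 dB

L = 10·log₁₀(I/I₀) = 10·log₁₀(4.9×10^-2/10⁻¹²) = 10·log₁₀(4.9×10^10).
L = 10·(0.6902 + 10) = 106.90 dB.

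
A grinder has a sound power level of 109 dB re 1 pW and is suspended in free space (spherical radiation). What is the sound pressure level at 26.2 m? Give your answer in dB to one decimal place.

Free-field spherical radiation: L_p = L_w − 10·log₁₀(4π·r²), r = 26.2 m.
4π·r² = 8626 m², 10·log₁₀ of that is 39.358 dB.
L_p = 109 − 39.358 = 69.64 dB.

69.6 dB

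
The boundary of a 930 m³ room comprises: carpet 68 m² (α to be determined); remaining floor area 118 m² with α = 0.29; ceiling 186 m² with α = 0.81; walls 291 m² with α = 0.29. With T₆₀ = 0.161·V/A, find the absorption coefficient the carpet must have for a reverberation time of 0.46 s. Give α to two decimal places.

Required total absorption A = 0.161·930/0.46 = 325.50 m².
Absorption from the other surfaces = 118·0.29 + 186·0.81 + 291·0.29 = 269.27 m², so the carpet must supply 56.23 m² over 68 m².
α = 56.23/68 = 0.827.

0.83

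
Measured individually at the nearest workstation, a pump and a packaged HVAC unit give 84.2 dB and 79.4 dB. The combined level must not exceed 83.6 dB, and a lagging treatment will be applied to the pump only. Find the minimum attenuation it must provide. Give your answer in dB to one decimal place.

Everything except the pump sums to 10^(79.4/10) = 8.710e+07 in linear terms, 79.40 dB.
The limit corresponds to 10^(83.6/10) = 2.291e+08; subtracting the fixed part leaves 1.420e+08 for the pump, i.e. 81.52 dB.
So the pump must be reduced from 84.2 to 81.52 dB: IL = 2.68 dB.

2.7 dB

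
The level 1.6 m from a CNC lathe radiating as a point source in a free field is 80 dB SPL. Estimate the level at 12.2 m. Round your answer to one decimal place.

Point-source attenuation: ΔL = 20·log₁₀(r₂/r₁) = 20·log₁₀(12.2/1.6) = 17.645 dB.
L₂ = 80 − 20·log₁₀(12.2/1.6) = 80 − 17.645 = 62.36 dB SPL.

62.4 dB SPL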